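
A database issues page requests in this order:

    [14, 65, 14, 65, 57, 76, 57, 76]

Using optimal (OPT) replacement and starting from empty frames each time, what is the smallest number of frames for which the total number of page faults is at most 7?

2

f=1: 8 faults
f=2: 4 faults
f=3: 4 faults
f=4: 4 faults
Smallest f with faults ≤ 7 is 2.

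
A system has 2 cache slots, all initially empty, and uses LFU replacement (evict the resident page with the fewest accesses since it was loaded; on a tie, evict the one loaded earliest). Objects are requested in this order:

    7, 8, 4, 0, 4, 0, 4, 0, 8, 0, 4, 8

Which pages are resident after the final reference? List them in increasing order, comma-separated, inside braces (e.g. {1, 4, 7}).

{0, 8}

7: fault, frames [7]
8: fault, frames [7, 8]
4: fault, evict 7, frames [8, 4]
0: fault, evict 8, frames [4, 0]
4: hit
0: hit
4: hit
0: hit
8: fault, evict 4, frames [0, 8]
0: hit
4: fault, evict 8, frames [0, 4]
8: fault, evict 4, frames [0, 8]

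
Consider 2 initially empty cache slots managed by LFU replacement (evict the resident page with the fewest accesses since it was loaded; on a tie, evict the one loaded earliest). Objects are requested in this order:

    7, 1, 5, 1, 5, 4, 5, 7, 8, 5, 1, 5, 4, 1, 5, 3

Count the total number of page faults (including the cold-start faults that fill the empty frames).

10

7: fault, frames (7)
1: fault, frames (7 1)
5: fault, evict 7, frames (1 5)
1: hit
5: hit
4: fault, evict 1, frames (5 4)
5: hit
7: fault, evict 4, frames (5 7)
8: fault, evict 7, frames (5 8)
5: hit
1: fault, evict 8, frames (5 1)
5: hit
4: fault, evict 1, frames (5 4)
1: fault, evict 4, frames (5 1)
5: hit
3: fault, evict 1, frames (5 3)
Page faults: 10.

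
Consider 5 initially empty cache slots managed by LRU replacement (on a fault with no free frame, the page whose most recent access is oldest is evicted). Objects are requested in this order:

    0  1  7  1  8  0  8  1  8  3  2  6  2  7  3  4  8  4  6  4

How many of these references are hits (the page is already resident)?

0: miss, frames (0)
1: miss, frames (0 1)
7: miss, frames (0 1 7)
1: hit
8: miss, frames (0 7 1 8)
0: hit
8: hit
1: hit
8: hit
3: miss, frames (7 0 1 8 3)
2: miss, evict 7, frames (0 1 8 3 2)
6: miss, evict 0, frames (1 8 3 2 6)
2: hit
7: miss, evict 1, frames (8 3 6 2 7)
3: hit
4: miss, evict 8, frames (6 2 7 3 4)
8: miss, evict 6, frames (2 7 3 4 8)
4: hit
6: miss, evict 2, frames (7 3 8 4 6)
4: hit
Hits: 9.

9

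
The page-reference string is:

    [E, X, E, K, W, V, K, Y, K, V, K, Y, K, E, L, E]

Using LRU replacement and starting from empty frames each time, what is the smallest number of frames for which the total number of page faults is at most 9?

3

f=1: 16 faults
f=2: 11 faults
f=3: 8 faults
f=4: 8 faults
f=5: 7 faults
f=6: 7 faults
f=7: 7 faults
Smallest f with faults ≤ 9 is 3.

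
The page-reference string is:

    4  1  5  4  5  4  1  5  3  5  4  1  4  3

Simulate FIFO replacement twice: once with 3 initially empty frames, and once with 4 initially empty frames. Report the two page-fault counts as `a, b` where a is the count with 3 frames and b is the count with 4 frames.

6, 4

3 frames: F F F . . . . . F . F F . . → 6 faults.
4 frames: F F F . . . . . F . . . . . → 4 faults.
4 < 6: adding a frame reduced faults, as is typical.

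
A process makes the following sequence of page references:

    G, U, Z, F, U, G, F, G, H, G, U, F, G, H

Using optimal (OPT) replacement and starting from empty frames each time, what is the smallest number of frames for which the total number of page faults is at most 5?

4

f=1: 14 faults
f=2: 9 faults
f=3: 6 faults
f=4: 5 faults
f=5: 5 faults
Smallest f with faults ≤ 5 is 4.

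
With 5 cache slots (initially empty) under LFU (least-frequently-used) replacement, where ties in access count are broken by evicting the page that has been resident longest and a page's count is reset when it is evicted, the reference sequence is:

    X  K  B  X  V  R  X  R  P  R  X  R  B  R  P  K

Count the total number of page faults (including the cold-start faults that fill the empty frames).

7

X → miss, frames [X]
K → miss, frames [X, K]
B → miss, frames [X, K, B]
X → hit
V → miss, frames [X, K, B, V]
R → miss, frames [X, K, B, V, R]
X → hit
R → hit
P → miss, evict K, frames [X, B, V, R, P]
R → hit
X → hit
R → hit
B → hit
R → hit
P → hit
K → miss, evict V, frames [X, B, R, P, K]
Page faults: 7.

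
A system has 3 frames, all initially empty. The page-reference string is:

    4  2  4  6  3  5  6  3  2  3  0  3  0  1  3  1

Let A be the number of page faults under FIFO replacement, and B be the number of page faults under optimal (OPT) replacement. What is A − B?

1

Under FIFO: F F . F F F . . F . F F . F . . → 9 faults.
Under OPT: F F . F F F . . F . F . . F . . → 8 faults.
A − B = 9 − 8 = 1.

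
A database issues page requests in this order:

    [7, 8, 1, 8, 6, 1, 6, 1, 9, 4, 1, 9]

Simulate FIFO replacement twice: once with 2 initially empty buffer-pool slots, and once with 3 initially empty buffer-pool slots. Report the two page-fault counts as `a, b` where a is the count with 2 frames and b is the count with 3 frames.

2 frames: F F F . F . . . F F F F → 8 faults.
3 frames: F F F . F . . . F F F . → 7 faults.
7 < 8: adding a frame reduced faults, as is typical.

8, 7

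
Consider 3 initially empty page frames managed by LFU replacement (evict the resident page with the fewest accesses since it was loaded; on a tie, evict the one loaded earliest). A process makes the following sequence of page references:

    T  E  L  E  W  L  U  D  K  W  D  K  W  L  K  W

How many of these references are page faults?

13

T: miss, frames (T)
E: miss, frames (T E)
L: miss, frames (T E L)
E: hit
W: miss, evict T, frames (E L W)
L: hit
U: miss, evict W, frames (E L U)
D: miss, evict U, frames (E L D)
K: miss, evict D, frames (E L K)
W: miss, evict K, frames (E L W)
D: miss, evict W, frames (E L D)
K: miss, evict D, frames (E L K)
W: miss, evict K, frames (E L W)
L: hit
K: miss, evict W, frames (E L K)
W: miss, evict K, frames (E L W)
Page faults: 13.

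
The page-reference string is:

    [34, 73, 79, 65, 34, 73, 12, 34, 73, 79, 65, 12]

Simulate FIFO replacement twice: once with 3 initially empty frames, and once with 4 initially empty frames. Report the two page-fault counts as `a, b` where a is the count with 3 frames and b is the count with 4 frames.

9, 10

3 frames: F F F F F F F . . F F . → 9 faults.
4 frames: F F F F . . F F F F F F → 10 faults.
10 > 9: adding a frame increased faults — Belady's anomaly.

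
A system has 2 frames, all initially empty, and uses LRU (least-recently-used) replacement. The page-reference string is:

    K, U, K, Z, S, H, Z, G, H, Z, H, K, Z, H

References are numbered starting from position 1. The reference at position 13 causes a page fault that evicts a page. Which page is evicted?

pos 1: K -> miss, frames {K}
pos 2: U -> miss, frames {K,U}
pos 3: K -> hit
pos 4: Z -> miss, evict U, frames {K,Z}
pos 5: S -> miss, evict K, frames {Z,S}
pos 6: H -> miss, evict Z, frames {S,H}
pos 7: Z -> miss, evict S, frames {H,Z}
pos 8: G -> miss, evict H, frames {Z,G}
pos 9: H -> miss, evict Z, frames {G,H}
pos 10: Z -> miss, evict G, frames {H,Z}
pos 11: H -> hit
pos 12: K -> miss, evict Z, frames {H,K}
pos 13: Z -> miss, evict H, frames {K,Z}
At position 13, page H is evicted.

H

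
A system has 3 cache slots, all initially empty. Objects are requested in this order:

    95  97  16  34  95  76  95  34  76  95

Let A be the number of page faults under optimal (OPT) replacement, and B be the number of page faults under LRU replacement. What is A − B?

-1

Under OPT: F F F F . F . . . . → 5 faults.
Under LRU: F F F F F F . . . . → 6 faults.
A − B = 5 − 6 = -1.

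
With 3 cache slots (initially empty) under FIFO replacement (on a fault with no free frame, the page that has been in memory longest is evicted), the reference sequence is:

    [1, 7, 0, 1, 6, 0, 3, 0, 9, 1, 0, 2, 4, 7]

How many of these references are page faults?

11

1 → fault, frames (1)
7 → fault, frames (1 7)
0 → fault, frames (1 7 0)
1 → hit
6 → fault, evict 1, frames (7 0 6)
0 → hit
3 → fault, evict 7, frames (0 6 3)
0 → hit
9 → fault, evict 0, frames (6 3 9)
1 → fault, evict 6, frames (3 9 1)
0 → fault, evict 3, frames (9 1 0)
2 → fault, evict 9, frames (1 0 2)
4 → fault, evict 1, frames (0 2 4)
7 → fault, evict 0, frames (2 4 7)
Page faults: 11.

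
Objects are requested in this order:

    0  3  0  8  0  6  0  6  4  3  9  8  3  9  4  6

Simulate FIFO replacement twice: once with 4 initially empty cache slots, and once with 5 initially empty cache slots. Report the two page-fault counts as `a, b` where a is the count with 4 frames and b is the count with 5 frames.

7, 6

4 frames: F F . F . F . . F . F . F . . . → 7 faults.
5 frames: F F . F . F . . F . F . . . . . → 6 faults.
6 < 7: adding a frame reduced faults, as is typical.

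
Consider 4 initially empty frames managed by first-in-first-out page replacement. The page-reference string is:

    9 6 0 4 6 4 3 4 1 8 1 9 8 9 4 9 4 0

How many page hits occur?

9 → fault, frames (9)
6 → fault, frames (9 6)
0 → fault, frames (9 6 0)
4 → fault, frames (9 6 0 4)
6 → hit
4 → hit
3 → fault, evict 9, frames (6 0 4 3)
4 → hit
1 → fault, evict 6, frames (0 4 3 1)
8 → fault, evict 0, frames (4 3 1 8)
1 → hit
9 → fault, evict 4, frames (3 1 8 9)
8 → hit
9 → hit
4 → fault, evict 3, frames (1 8 9 4)
9 → hit
4 → hit
0 → fault, evict 1, frames (8 9 4 0)
Hits: 8.

8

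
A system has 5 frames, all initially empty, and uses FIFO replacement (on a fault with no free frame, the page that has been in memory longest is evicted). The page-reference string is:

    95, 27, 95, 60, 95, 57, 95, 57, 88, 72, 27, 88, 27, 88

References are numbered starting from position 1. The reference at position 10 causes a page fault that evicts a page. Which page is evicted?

pos 1: 95: miss, frames [95]
pos 2: 27: miss, frames [95, 27]
pos 3: 95: hit
pos 4: 60: miss, frames [95, 27, 60]
pos 5: 95: hit
pos 6: 57: miss, frames [95, 27, 60, 57]
pos 7: 95: hit
pos 8: 57: hit
pos 9: 88: miss, frames [95, 27, 60, 57, 88]
pos 10: 72: miss, evict 95, frames [27, 60, 57, 88, 72]
At position 10, page 95 is evicted.

95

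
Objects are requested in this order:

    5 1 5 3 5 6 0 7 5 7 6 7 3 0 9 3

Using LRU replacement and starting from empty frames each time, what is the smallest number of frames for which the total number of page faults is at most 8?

5

f=1: 16 faults
f=2: 12 faults
f=3: 11 faults
f=4: 9 faults
f=5: 7 faults
f=6: 7 faults
f=7: 7 faults
Smallest f with faults ≤ 8 is 5.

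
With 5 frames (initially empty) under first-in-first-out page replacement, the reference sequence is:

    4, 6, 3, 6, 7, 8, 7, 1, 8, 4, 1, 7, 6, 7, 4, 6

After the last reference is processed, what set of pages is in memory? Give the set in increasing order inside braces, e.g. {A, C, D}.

4: fault, frames (4)
6: fault, frames (4 6)
3: fault, frames (4 6 3)
6: hit
7: fault, frames (4 6 3 7)
8: fault, frames (4 6 3 7 8)
7: hit
1: fault, evict 4, frames (6 3 7 8 1)
8: hit
4: fault, evict 6, frames (3 7 8 1 4)
1: hit
7: hit
6: fault, evict 3, frames (7 8 1 4 6)
7: hit
4: hit
6: hit

{1, 4, 6, 7, 8}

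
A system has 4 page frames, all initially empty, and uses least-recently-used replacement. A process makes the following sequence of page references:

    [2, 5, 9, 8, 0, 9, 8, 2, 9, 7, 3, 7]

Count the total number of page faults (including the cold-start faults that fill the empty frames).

2: miss, frames {2}
5: miss, frames {2,5}
9: miss, frames {2,5,9}
8: miss, frames {2,5,9,8}
0: miss, evict 2, frames {5,9,8,0}
9: hit
8: hit
2: miss, evict 5, frames {0,9,8,2}
9: hit
7: miss, evict 0, frames {8,2,9,7}
3: miss, evict 8, frames {2,9,7,3}
7: hit
Page faults: 8.

8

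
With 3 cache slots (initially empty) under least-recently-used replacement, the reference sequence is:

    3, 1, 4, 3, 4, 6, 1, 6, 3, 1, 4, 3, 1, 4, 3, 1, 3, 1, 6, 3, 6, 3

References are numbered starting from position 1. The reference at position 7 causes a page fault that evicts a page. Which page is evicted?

pos 1: 3: miss, frames [3]
pos 2: 1: miss, frames [3, 1]
pos 3: 4: miss, frames [3, 1, 4]
pos 4: 3: hit
pos 5: 4: hit
pos 6: 6: miss, evict 1, frames [3, 4, 6]
pos 7: 1: miss, evict 3, frames [4, 6, 1]
At position 7, page 3 is evicted.

3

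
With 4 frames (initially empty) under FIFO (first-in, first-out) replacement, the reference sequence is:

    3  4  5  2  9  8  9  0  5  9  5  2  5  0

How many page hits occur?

3: miss, frames (3)
4: miss, frames (3 4)
5: miss, frames (3 4 5)
2: miss, frames (3 4 5 2)
9: miss, evict 3, frames (4 5 2 9)
8: miss, evict 4, frames (5 2 9 8)
9: hit
0: miss, evict 5, frames (2 9 8 0)
5: miss, evict 2, frames (9 8 0 5)
9: hit
5: hit
2: miss, evict 9, frames (8 0 5 2)
5: hit
0: hit
Hits: 5.

5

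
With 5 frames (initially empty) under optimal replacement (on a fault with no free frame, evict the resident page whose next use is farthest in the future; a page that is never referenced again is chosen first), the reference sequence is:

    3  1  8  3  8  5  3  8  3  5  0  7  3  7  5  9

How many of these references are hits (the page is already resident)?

3 -> miss, frames [3]
1 -> miss, frames [3, 1]
8 -> miss, frames [3, 1, 8]
3 -> hit
8 -> hit
5 -> miss, frames [3, 1, 8, 5]
3 -> hit
8 -> hit
3 -> hit
5 -> hit
0 -> miss, frames [3, 1, 8, 5, 0]
7 -> miss, evict 0, frames [3, 1, 8, 5, 7]
3 -> hit
7 -> hit
5 -> hit
9 -> miss, evict 7, frames [3, 1, 8, 5, 9]
Hits: 9.

9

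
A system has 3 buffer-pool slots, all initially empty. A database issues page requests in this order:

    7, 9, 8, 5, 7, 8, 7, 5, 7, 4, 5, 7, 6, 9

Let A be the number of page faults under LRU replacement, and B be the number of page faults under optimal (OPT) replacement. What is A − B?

1

Under LRU: F F F F F . . . . F . . F F → 8 faults.
Under OPT: F F F F . . . . . F . . F F → 7 faults.
A − B = 8 − 7 = 1.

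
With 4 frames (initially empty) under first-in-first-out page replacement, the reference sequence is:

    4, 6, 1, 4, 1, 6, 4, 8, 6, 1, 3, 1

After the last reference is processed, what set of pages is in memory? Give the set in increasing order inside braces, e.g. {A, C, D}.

{1, 3, 6, 8}

4 → fault, frames (4)
6 → fault, frames (4 6)
1 → fault, frames (4 6 1)
4 → hit
1 → hit
6 → hit
4 → hit
8 → fault, frames (4 6 1 8)
6 → hit
1 → hit
3 → fault, evict 4, frames (6 1 8 3)
1 → hit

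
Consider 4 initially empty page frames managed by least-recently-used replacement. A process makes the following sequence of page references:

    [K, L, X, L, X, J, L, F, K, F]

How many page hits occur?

K: miss, frames {K}
L: miss, frames {K,L}
X: miss, frames {K,L,X}
L: hit
X: hit
J: miss, frames {K,L,X,J}
L: hit
F: miss, evict K, frames {X,J,L,F}
K: miss, evict X, frames {J,L,F,K}
F: hit
Hits: 4.

4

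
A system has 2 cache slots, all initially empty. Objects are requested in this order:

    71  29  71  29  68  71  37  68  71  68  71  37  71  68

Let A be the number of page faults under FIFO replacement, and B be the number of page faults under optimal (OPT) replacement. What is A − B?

2

Under FIFO: F F . . F F F F F . . F . F → 9 faults.
Under OPT: F F . . F . F . F . . F . F → 7 faults.
A − B = 9 − 7 = 2.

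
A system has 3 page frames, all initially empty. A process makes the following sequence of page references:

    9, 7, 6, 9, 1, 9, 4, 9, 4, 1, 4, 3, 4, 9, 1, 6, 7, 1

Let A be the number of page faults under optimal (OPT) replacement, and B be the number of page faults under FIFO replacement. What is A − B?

Under OPT: F F F . F . F . . . . F . . F F F . → 9 faults.
Under FIFO: F F F . F F F . . . . F . . F F F . → 10 faults.
A − B = 9 − 10 = -1.

-1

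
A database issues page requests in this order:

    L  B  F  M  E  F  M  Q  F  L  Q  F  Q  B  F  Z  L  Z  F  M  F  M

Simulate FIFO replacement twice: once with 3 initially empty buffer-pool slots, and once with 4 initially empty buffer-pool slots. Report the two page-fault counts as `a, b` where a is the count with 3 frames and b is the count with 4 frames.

12, 11

3 frames: F F F F F . . F F F . . . F . F . . F F . . → 12 faults.
4 frames: F F F F F . . F . F . F . F . F . . . F . . → 11 faults.
11 < 12: adding a frame reduced faults, as is typical.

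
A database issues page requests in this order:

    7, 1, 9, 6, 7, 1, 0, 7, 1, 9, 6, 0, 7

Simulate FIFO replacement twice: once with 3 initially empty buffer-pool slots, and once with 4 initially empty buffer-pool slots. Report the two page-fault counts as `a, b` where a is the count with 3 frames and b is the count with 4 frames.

10, 11

3 frames: F F F F F F F . . F F . F → 10 faults.
4 frames: F F F F . . F F F F F F F → 11 faults.
11 > 10: adding a frame increased faults — Belady's anomaly.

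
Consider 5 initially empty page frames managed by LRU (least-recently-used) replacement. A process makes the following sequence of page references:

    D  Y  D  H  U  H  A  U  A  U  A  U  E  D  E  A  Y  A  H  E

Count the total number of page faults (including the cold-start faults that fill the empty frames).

D: fault, frames (D)
Y: fault, frames (D Y)
D: hit
H: fault, frames (Y D H)
U: fault, frames (Y D H U)
H: hit
A: fault, frames (Y D U H A)
U: hit
A: hit
U: hit
A: hit
U: hit
E: fault, evict Y, frames (D H A U E)
D: hit
E: hit
A: hit
Y: fault, evict H, frames (U D E A Y)
A: hit
H: fault, evict U, frames (D E Y A H)
E: hit
Page faults: 8.

8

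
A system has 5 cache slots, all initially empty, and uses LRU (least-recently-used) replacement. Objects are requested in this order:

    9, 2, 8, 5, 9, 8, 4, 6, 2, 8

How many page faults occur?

7

9: miss, frames (9)
2: miss, frames (9 2)
8: miss, frames (9 2 8)
5: miss, frames (9 2 8 5)
9: hit
8: hit
4: miss, frames (2 5 9 8 4)
6: miss, evict 2, frames (5 9 8 4 6)
2: miss, evict 5, frames (9 8 4 6 2)
8: hit
Page faults: 7.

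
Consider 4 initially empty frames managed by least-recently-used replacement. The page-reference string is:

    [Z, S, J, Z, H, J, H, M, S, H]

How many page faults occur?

Z: fault, frames {Z}
S: fault, frames {Z,S}
J: fault, frames {Z,S,J}
Z: hit
H: fault, frames {S,J,Z,H}
J: hit
H: hit
M: fault, evict S, frames {Z,J,H,M}
S: fault, evict Z, frames {J,H,M,S}
H: hit
Page faults: 6.

6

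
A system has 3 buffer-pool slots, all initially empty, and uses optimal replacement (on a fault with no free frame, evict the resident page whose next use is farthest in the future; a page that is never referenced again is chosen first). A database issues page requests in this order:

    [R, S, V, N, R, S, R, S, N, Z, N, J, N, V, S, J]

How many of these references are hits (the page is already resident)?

9

R: miss, frames [R]
S: miss, frames [R, S]
V: miss, frames [R, S, V]
N: miss, evict V, frames [R, S, N]
R: hit
S: hit
R: hit
S: hit
N: hit
Z: miss, evict R, frames [S, N, Z]
N: hit
J: miss, evict Z, frames [S, N, J]
N: hit
V: miss, evict N, frames [S, J, V]
S: hit
J: hit
Hits: 9.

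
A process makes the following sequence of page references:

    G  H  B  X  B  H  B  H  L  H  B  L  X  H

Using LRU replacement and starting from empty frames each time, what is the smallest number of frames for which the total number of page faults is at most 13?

2

f=1: 14 faults
f=2: 10 faults
f=3: 7 faults
f=4: 5 faults
f=5: 5 faults
Smallest f with faults ≤ 13 is 2.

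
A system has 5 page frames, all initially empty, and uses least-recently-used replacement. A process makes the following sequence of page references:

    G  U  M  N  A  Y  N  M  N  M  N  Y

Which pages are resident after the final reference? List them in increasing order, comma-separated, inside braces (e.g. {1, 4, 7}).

G -> miss, frames (G)
U -> miss, frames (G U)
M -> miss, frames (G U M)
N -> miss, frames (G U M N)
A -> miss, frames (G U M N A)
Y -> miss, evict G, frames (U M N A Y)
N -> hit
M -> hit
N -> hit
M -> hit
N -> hit
Y -> hit

{A, M, N, U, Y}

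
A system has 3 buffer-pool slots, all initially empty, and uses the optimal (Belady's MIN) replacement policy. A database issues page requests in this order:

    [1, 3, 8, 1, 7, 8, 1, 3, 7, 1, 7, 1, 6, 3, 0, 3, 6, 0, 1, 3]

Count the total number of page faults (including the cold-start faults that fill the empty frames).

8

1 -> fault, frames (1)
3 -> fault, frames (1 3)
8 -> fault, frames (1 3 8)
1 -> hit
7 -> fault, evict 3, frames (1 8 7)
8 -> hit
1 -> hit
3 -> fault, evict 8, frames (1 7 3)
7 -> hit
1 -> hit
7 -> hit
1 -> hit
6 -> fault, evict 7, frames (1 3 6)
3 -> hit
0 -> fault, evict 1, frames (3 6 0)
3 -> hit
6 -> hit
0 -> hit
1 -> fault, evict 0, frames (3 6 1)
3 -> hit
Page faults: 8.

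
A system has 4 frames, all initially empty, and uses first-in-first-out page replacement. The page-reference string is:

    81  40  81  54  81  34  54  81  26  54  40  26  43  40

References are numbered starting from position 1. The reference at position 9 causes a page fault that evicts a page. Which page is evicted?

pos 1: 81 -> fault, frames {81}
pos 2: 40 -> fault, frames {81,40}
pos 3: 81 -> hit
pos 4: 54 -> fault, frames {81,40,54}
pos 5: 81 -> hit
pos 6: 34 -> fault, frames {81,40,54,34}
pos 7: 54 -> hit
pos 8: 81 -> hit
pos 9: 26 -> fault, evict 81, frames {40,54,34,26}
At position 9, page 81 is evicted.

81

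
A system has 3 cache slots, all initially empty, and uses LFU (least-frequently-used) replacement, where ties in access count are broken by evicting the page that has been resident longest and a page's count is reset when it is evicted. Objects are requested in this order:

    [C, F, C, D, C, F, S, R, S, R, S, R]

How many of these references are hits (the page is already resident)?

3

C: miss, frames (C)
F: miss, frames (C F)
C: hit
D: miss, frames (C F D)
C: hit
F: hit
S: miss, evict D, frames (C F S)
R: miss, evict S, frames (C F R)
S: miss, evict R, frames (C F S)
R: miss, evict S, frames (C F R)
S: miss, evict R, frames (C F S)
R: miss, evict S, frames (C F R)
Hits: 3.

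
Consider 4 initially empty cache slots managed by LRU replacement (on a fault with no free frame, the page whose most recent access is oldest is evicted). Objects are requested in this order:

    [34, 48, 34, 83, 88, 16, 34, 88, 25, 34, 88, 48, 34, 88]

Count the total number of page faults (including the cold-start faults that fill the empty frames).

7

34 → miss, frames [34]
48 → miss, frames [34, 48]
34 → hit
83 → miss, frames [48, 34, 83]
88 → miss, frames [48, 34, 83, 88]
16 → miss, evict 48, frames [34, 83, 88, 16]
34 → hit
88 → hit
25 → miss, evict 83, frames [16, 34, 88, 25]
34 → hit
88 → hit
48 → miss, evict 16, frames [25, 34, 88, 48]
34 → hit
88 → hit
Page faults: 7.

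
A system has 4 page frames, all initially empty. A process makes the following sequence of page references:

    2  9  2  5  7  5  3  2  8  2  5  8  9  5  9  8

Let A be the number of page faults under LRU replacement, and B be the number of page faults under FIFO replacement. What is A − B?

-2

Under LRU: F F . F F . F . F . . . F . . . → 7 faults.
Under FIFO: F F . F F . F F F . F . F . . . → 9 faults.
A − B = 7 − 9 = -2.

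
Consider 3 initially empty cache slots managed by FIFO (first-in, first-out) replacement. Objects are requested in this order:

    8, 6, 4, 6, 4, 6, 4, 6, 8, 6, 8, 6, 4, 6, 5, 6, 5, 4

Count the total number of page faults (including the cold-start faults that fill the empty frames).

8: miss, frames (8)
6: miss, frames (8 6)
4: miss, frames (8 6 4)
6: hit
4: hit
6: hit
4: hit
6: hit
8: hit
6: hit
8: hit
6: hit
4: hit
6: hit
5: miss, evict 8, frames (6 4 5)
6: hit
5: hit
4: hit
Page faults: 4.

4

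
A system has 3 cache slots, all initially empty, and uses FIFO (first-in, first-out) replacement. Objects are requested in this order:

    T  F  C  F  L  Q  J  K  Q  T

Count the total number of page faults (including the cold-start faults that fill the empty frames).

8

T -> miss, frames {T}
F -> miss, frames {T,F}
C -> miss, frames {T,F,C}
F -> hit
L -> miss, evict T, frames {F,C,L}
Q -> miss, evict F, frames {C,L,Q}
J -> miss, evict C, frames {L,Q,J}
K -> miss, evict L, frames {Q,J,K}
Q -> hit
T -> miss, evict Q, frames {J,K,T}
Page faults: 8.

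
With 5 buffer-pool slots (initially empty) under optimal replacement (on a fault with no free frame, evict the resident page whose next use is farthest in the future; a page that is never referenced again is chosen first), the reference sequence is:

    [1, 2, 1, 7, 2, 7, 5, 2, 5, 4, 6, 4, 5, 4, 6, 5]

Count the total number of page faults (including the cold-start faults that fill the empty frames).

1 -> miss, frames {1}
2 -> miss, frames {1,2}
1 -> hit
7 -> miss, frames {1,2,7}
2 -> hit
7 -> hit
5 -> miss, frames {1,2,7,5}
2 -> hit
5 -> hit
4 -> miss, frames {1,2,7,5,4}
6 -> miss, evict 7, frames {1,2,5,4,6}
4 -> hit
5 -> hit
4 -> hit
6 -> hit
5 -> hit
Page faults: 6.

6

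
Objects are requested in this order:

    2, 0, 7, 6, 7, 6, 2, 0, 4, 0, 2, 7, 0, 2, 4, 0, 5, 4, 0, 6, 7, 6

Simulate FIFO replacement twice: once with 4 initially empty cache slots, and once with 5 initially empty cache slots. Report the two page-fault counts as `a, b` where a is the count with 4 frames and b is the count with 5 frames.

4 frames: F F F F . . . . F . F . F . . . F . . F F . → 10 faults.
5 frames: F F F F . . . . F . . . . . . . F . . . . . → 6 faults.
6 < 10: adding a frame reduced faults, as is typical.

10, 6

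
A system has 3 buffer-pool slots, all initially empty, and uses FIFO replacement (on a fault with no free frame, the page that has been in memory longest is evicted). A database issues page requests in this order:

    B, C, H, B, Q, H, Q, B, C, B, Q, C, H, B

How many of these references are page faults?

B -> miss, frames [B]
C -> miss, frames [B, C]
H -> miss, frames [B, C, H]
B -> hit
Q -> miss, evict B, frames [C, H, Q]
H -> hit
Q -> hit
B -> miss, evict C, frames [H, Q, B]
C -> miss, evict H, frames [Q, B, C]
B -> hit
Q -> hit
C -> hit
H -> miss, evict Q, frames [B, C, H]
B -> hit
Page faults: 7.

7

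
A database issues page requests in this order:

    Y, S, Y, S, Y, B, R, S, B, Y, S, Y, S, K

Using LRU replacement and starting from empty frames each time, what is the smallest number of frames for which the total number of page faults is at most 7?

f=1: 14 faults
f=2: 9 faults
f=3: 7 faults
f=4: 5 faults
f=5: 5 faults
Smallest f with faults ≤ 7 is 3.

3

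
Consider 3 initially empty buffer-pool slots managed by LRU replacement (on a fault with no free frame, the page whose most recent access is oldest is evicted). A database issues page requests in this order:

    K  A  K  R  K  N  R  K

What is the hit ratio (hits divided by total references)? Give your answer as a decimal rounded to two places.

K → fault, frames [K]
A → fault, frames [K, A]
K → hit
R → fault, frames [A, K, R]
K → hit
N → fault, evict A, frames [R, K, N]
R → hit
K → hit
Hits: 4 of 8 references → 4/8 = 0.5000.

0.50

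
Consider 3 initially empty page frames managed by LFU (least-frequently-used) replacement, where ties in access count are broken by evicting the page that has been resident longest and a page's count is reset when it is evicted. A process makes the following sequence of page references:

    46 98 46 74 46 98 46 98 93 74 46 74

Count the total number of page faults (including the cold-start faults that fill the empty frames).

46 -> miss, frames [46]
98 -> miss, frames [46, 98]
46 -> hit
74 -> miss, frames [46, 98, 74]
46 -> hit
98 -> hit
46 -> hit
98 -> hit
93 -> miss, evict 74, frames [46, 98, 93]
74 -> miss, evict 93, frames [46, 98, 74]
46 -> hit
74 -> hit
Page faults: 5.

5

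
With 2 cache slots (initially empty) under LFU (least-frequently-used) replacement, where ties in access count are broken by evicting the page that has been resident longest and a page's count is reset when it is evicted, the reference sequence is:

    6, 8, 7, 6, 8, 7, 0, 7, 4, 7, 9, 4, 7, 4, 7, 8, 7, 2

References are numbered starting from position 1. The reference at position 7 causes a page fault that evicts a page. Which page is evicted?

pos 1: 6 -> fault, frames [6]
pos 2: 8 -> fault, frames [6, 8]
pos 3: 7 -> fault, evict 6, frames [8, 7]
pos 4: 6 -> fault, evict 8, frames [7, 6]
pos 5: 8 -> fault, evict 7, frames [6, 8]
pos 6: 7 -> fault, evict 6, frames [8, 7]
pos 7: 0 -> fault, evict 8, frames [7, 0]
At position 7, page 8 is evicted.

8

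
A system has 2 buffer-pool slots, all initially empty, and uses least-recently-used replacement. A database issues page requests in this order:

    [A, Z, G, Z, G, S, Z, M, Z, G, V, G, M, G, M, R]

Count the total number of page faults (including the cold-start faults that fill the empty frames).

A → fault, frames [A]
Z → fault, frames [A, Z]
G → fault, evict A, frames [Z, G]
Z → hit
G → hit
S → fault, evict Z, frames [G, S]
Z → fault, evict G, frames [S, Z]
M → fault, evict S, frames [Z, M]
Z → hit
G → fault, evict M, frames [Z, G]
V → fault, evict Z, frames [G, V]
G → hit
M → fault, evict V, frames [G, M]
G → hit
M → hit
R → fault, evict G, frames [M, R]
Page faults: 10.

10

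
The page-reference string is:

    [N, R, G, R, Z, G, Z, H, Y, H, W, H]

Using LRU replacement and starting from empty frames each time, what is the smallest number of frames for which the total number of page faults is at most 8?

2

f=1: 12 faults
f=2: 8 faults
f=3: 7 faults
f=4: 7 faults
f=5: 7 faults
f=6: 7 faults
f=7: 7 faults
Smallest f with faults ≤ 8 is 2.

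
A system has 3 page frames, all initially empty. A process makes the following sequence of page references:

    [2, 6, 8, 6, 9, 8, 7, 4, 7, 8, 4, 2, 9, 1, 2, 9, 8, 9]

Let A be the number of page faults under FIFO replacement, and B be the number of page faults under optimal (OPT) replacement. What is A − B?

Under FIFO: F F F . F . F F . F . F F F . . F . → 11 faults.
Under OPT: F F F . F . F F . . . F F F . . F . → 10 faults.
A − B = 11 − 10 = 1.

1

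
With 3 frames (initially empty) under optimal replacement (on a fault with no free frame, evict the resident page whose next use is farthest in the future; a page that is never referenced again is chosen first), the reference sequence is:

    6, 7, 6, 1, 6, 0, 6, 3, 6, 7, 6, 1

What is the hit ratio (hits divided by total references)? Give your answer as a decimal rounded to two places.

6 → fault, frames {6}
7 → fault, frames {6,7}
6 → hit
1 → fault, frames {6,7,1}
6 → hit
0 → fault, evict 1, frames {6,7,0}
6 → hit
3 → fault, evict 0, frames {6,7,3}
6 → hit
7 → hit
6 → hit
1 → fault, evict 3, frames {6,7,1}
Hits: 6 of 12 references → 6/12 = 0.5000.

0.50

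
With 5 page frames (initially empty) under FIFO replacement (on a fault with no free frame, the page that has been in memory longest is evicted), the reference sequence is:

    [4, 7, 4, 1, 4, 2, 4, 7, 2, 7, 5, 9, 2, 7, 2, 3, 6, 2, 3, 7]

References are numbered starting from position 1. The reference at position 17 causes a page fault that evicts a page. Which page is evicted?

pos 1: 4 -> fault, frames (4)
pos 2: 7 -> fault, frames (4 7)
pos 3: 4 -> hit
pos 4: 1 -> fault, frames (4 7 1)
pos 5: 4 -> hit
pos 6: 2 -> fault, frames (4 7 1 2)
pos 7: 4 -> hit
pos 8: 7 -> hit
pos 9: 2 -> hit
pos 10: 7 -> hit
pos 11: 5 -> fault, frames (4 7 1 2 5)
pos 12: 9 -> fault, evict 4, frames (7 1 2 5 9)
pos 13: 2 -> hit
pos 14: 7 -> hit
pos 15: 2 -> hit
pos 16: 3 -> fault, evict 7, frames (1 2 5 9 3)
pos 17: 6 -> fault, evict 1, frames (2 5 9 3 6)
At position 17, page 1 is evicted.

1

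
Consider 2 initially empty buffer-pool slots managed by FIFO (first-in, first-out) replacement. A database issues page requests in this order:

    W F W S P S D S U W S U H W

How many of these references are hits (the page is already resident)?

W -> miss, frames {W}
F -> miss, frames {W,F}
W -> hit
S -> miss, evict W, frames {F,S}
P -> miss, evict F, frames {S,P}
S -> hit
D -> miss, evict S, frames {P,D}
S -> miss, evict P, frames {D,S}
U -> miss, evict D, frames {S,U}
W -> miss, evict S, frames {U,W}
S -> miss, evict U, frames {W,S}
U -> miss, evict W, frames {S,U}
H -> miss, evict S, frames {U,H}
W -> miss, evict U, frames {H,W}
Hits: 2.

2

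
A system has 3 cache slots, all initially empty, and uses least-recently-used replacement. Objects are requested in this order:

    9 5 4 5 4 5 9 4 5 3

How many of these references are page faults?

4

9 → fault, frames [9]
5 → fault, frames [9, 5]
4 → fault, frames [9, 5, 4]
5 → hit
4 → hit
5 → hit
9 → hit
4 → hit
5 → hit
3 → fault, evict 9, frames [4, 5, 3]
Page faults: 4.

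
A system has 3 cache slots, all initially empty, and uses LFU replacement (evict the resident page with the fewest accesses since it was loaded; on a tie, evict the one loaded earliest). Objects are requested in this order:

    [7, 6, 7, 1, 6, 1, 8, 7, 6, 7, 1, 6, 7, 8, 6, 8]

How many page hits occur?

10

7 → fault, frames {7}
6 → fault, frames {7,6}
7 → hit
1 → fault, frames {7,6,1}
6 → hit
1 → hit
8 → fault, evict 7, frames {6,1,8}
7 → fault, evict 8, frames {6,1,7}
6 → hit
7 → hit
1 → hit
6 → hit
7 → hit
8 → fault, evict 1, frames {6,7,8}
6 → hit
8 → hit
Hits: 10.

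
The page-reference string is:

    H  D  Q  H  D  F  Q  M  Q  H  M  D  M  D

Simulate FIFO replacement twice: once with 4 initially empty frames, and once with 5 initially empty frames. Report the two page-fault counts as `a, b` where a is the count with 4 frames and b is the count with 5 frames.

4 frames: F F F . . F . F . F . F . . → 7 faults.
5 frames: F F F . . F . F . . . . . . → 5 faults.
5 < 7: adding a frame reduced faults, as is typical.

7, 5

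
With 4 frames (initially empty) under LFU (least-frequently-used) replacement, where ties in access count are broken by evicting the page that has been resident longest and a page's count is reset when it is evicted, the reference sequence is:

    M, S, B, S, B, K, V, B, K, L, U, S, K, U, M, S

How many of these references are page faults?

M → miss, frames (M)
S → miss, frames (M S)
B → miss, frames (M S B)
S → hit
B → hit
K → miss, frames (M S B K)
V → miss, evict M, frames (S B K V)
B → hit
K → hit
L → miss, evict V, frames (S B K L)
U → miss, evict L, frames (S B K U)
S → hit
K → hit
U → hit
M → miss, evict U, frames (S B K M)
S → hit
Page faults: 8.

8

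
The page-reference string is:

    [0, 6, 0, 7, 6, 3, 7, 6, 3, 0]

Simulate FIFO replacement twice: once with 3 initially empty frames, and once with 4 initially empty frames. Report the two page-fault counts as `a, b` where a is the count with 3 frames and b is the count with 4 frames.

3 frames: F F . F . F . . . F → 5 faults.
4 frames: F F . F . F . . . . → 4 faults.
4 < 5: adding a frame reduced faults, as is typical.

5, 4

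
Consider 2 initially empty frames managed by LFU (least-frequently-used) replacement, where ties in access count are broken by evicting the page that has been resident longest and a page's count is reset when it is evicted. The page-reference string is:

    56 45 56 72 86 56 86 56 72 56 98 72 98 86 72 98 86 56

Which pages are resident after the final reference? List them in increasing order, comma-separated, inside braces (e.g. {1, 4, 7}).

56 → fault, frames (56)
45 → fault, frames (56 45)
56 → hit
72 → fault, evict 45, frames (56 72)
86 → fault, evict 72, frames (56 86)
56 → hit
86 → hit
56 → hit
72 → fault, evict 86, frames (56 72)
56 → hit
98 → fault, evict 72, frames (56 98)
72 → fault, evict 98, frames (56 72)
98 → fault, evict 72, frames (56 98)
86 → fault, evict 98, frames (56 86)
72 → fault, evict 86, frames (56 72)
98 → fault, evict 72, frames (56 98)
86 → fault, evict 98, frames (56 86)
56 → hit

{56, 86}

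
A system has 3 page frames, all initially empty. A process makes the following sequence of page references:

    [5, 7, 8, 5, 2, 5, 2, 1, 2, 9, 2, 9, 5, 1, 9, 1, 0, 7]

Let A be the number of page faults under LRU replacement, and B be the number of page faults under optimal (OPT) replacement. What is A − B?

1

Under LRU: F F F . F . . F . F . . F F . . F F → 10 faults.
Under OPT: F F F . F . . F . F . . . F . . F F → 9 faults.
A − B = 10 − 9 = 1.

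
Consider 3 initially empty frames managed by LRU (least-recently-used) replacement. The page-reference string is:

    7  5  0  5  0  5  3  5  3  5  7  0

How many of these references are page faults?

7 → fault, frames (7)
5 → fault, frames (7 5)
0 → fault, frames (7 5 0)
5 → hit
0 → hit
5 → hit
3 → fault, evict 7, frames (0 5 3)
5 → hit
3 → hit
5 → hit
7 → fault, evict 0, frames (3 5 7)
0 → fault, evict 3, frames (5 7 0)
Page faults: 6.

6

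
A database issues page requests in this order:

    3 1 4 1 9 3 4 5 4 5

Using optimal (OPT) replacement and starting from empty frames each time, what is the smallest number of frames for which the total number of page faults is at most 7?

2

f=1: 10 faults
f=2: 6 faults
f=3: 5 faults
f=4: 5 faults
f=5: 5 faults
Smallest f with faults ≤ 7 is 2.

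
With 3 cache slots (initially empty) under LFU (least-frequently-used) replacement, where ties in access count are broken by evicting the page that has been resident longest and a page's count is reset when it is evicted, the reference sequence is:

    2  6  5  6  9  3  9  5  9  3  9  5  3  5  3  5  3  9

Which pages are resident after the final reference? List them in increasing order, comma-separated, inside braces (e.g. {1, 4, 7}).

2: miss, frames [2]
6: miss, frames [2, 6]
5: miss, frames [2, 6, 5]
6: hit
9: miss, evict 2, frames [6, 5, 9]
3: miss, evict 5, frames [6, 9, 3]
9: hit
5: miss, evict 3, frames [6, 9, 5]
9: hit
3: miss, evict 5, frames [6, 9, 3]
9: hit
5: miss, evict 3, frames [6, 9, 5]
3: miss, evict 5, frames [6, 9, 3]
5: miss, evict 3, frames [6, 9, 5]
3: miss, evict 5, frames [6, 9, 3]
5: miss, evict 3, frames [6, 9, 5]
3: miss, evict 5, frames [6, 9, 3]
9: hit

{3, 6, 9}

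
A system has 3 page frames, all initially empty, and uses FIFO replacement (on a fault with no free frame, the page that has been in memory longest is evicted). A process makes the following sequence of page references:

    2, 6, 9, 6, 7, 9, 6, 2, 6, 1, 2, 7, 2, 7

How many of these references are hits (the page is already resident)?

5

2: fault, frames (2)
6: fault, frames (2 6)
9: fault, frames (2 6 9)
6: hit
7: fault, evict 2, frames (6 9 7)
9: hit
6: hit
2: fault, evict 6, frames (9 7 2)
6: fault, evict 9, frames (7 2 6)
1: fault, evict 7, frames (2 6 1)
2: hit
7: fault, evict 2, frames (6 1 7)
2: fault, evict 6, frames (1 7 2)
7: hit
Hits: 5.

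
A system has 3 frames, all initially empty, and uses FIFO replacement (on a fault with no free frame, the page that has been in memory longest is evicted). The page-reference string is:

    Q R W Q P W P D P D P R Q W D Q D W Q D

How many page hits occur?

Q: miss, frames {Q}
R: miss, frames {Q,R}
W: miss, frames {Q,R,W}
Q: hit
P: miss, evict Q, frames {R,W,P}
W: hit
P: hit
D: miss, evict R, frames {W,P,D}
P: hit
D: hit
P: hit
R: miss, evict W, frames {P,D,R}
Q: miss, evict P, frames {D,R,Q}
W: miss, evict D, frames {R,Q,W}
D: miss, evict R, frames {Q,W,D}
Q: hit
D: hit
W: hit
Q: hit
D: hit
Hits: 11.

11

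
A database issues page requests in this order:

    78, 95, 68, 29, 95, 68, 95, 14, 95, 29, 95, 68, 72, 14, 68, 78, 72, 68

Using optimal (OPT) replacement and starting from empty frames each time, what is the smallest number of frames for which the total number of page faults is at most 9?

3

f=1: 18 faults
f=2: 12 faults
f=3: 8 faults
f=4: 7 faults
f=5: 6 faults
f=6: 6 faults
Smallest f with faults ≤ 9 is 3.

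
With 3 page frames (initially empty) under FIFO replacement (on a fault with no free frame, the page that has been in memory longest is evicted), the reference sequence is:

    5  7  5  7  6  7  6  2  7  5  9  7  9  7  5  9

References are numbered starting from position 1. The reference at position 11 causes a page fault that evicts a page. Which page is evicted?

6

pos 1: 5 -> miss, frames [5]
pos 2: 7 -> miss, frames [5, 7]
pos 3: 5 -> hit
pos 4: 7 -> hit
pos 5: 6 -> miss, frames [5, 7, 6]
pos 6: 7 -> hit
pos 7: 6 -> hit
pos 8: 2 -> miss, evict 5, frames [7, 6, 2]
pos 9: 7 -> hit
pos 10: 5 -> miss, evict 7, frames [6, 2, 5]
pos 11: 9 -> miss, evict 6, frames [2, 5, 9]
At position 11, page 6 is evicted.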